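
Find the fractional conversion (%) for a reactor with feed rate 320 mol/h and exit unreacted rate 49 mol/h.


X = (F_in - F_out) / F_in * 100
Moles reacted = 320 - 49 = 271
X = 271 / 320 * 100
= 0.8469 * 100
= 84.69 %

84.69 %


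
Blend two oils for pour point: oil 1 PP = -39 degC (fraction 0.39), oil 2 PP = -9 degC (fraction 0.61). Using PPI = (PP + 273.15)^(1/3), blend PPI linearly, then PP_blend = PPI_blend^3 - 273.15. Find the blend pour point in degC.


PPI_1 = (-39 + 273.15)^(1/3) = 6.163557
PPI_2 = (-9 + 273.15)^(1/3) = 6.416283
PPI_blend = 0.39 * 6.163557 + 0.61 * 6.416283 = 6.31772
PP_blend = 6.31772^3 - 273.15 = 252.1629 - 273.15 = -20.99

-20.99 degC


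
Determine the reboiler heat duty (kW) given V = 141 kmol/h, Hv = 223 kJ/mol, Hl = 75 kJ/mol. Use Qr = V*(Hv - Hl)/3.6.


Qr = 141 * (223 - 75) / 3.6 = 141 * 148 / 3.6 = 5797

5797 kW


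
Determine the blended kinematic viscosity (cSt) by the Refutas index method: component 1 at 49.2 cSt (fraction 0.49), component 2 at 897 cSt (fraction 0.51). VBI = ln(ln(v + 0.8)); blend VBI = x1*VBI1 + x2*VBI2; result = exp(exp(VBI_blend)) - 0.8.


Refutas method: VBN_i = 14.534*ln(ln(visc_i + 0.8)) + 10.975, blended linearly by mass fraction; since VBN is linear in VBI_i = ln(ln(visc_i + 0.8)) and the fractions sum to 1, blend VBI directly: visc = exp(exp(VBI_blend)) - 0.8
VBI_1 = ln(ln(49.2 + 0.8)) = 1.36405
VBI_2 = ln(ln(897 + 0.8)) = 1.91691
VBI_blend = 0.49 * 1.36405 + 0.51 * 1.91691 = 1.64601
visc_blend = exp(exp(1.64601)) - 0.8 = 178.0

178.0 cSt


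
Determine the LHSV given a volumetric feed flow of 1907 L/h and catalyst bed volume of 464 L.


LHSV = volumetric feed rate / catalyst volume
= 1907 L/h / 464 L
= 4.110 h^-1

4.110 h^-1


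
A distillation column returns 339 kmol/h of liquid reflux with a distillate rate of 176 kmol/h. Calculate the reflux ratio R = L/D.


Reflux ratio definition: R = L / D (liquid returned / distillate withdrawn)
L = 339 kmol/h, D = 176 kmol/h
R = 339 / 176 = 1.926

1.926


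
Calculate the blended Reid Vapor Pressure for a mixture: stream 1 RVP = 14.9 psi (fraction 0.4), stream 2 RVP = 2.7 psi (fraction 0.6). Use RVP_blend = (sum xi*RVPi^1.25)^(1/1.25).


Chevron index: RVP_blend = (sum xi*RVPi^1.25)^(1/1.25)
RVP^1.25 terms: 0.4 * 14.9^1.25 + 0.6 * 2.7^1.25 = 13.7862
RVP_blend = 13.7862^(1/1.25) = 8.157

8.157 psi


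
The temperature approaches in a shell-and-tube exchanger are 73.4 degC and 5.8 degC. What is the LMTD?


LMTD = (dT1 - dT2) / ln(dT1/dT2)
= (73.4 - 5.8) / ln(73.4 / 5.8) = 67.6 / 2.53807 = 26.63

26.63 degC


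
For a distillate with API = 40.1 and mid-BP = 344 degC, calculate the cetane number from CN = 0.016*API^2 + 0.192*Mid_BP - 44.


CN = 0.016 * 40.1^2 + 0.192 * 344 - 44
CN = 25.72816 + 66.048 - 44 = 47.77616

47.77616


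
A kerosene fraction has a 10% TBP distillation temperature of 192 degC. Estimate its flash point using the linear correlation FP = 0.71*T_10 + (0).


FP = 0.71 * 192 + (0) = 136.32

136.32 degC


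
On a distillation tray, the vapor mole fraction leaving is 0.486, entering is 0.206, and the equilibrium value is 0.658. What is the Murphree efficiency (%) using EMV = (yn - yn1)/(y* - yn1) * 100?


Murphree vapor efficiency: EMV = (y_n - y_(n-1)) / (y*_n - y_(n-1)) * 100
EMV = (0.486 - 0.206) / (0.658 - 0.206) * 100 = 0.28 / 0.452 * 100 = 61.95

61.95 %


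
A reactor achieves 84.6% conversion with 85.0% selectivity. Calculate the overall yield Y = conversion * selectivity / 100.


Overall yield = conversion (%) * selectivity (%) / 100
Conversion = 84.6%, Selectivity = 85.0%
Y = 84.6 * 85.0 / 100
= 71.91 %

71.91 %


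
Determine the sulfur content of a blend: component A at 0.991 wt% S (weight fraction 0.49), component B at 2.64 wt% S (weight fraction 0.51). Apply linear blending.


Linear sulfur blending: S_blend = x1*S1 + x2*S2
Contribution 1: 0.49 * 0.991 = 0.48559 wt%
Contribution 2: 0.51 * 2.64 = 1.3464 wt%
S_blend = 0.48559 + 1.3464 = 1.83199

1.83199 wt%


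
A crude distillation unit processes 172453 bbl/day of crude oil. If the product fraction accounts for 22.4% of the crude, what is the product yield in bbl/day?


Crude throughput = 172453 bbl/day
Fraction yield = 22.4%
yield = throughput * fraction / 100
yield = 172453 * 22.4 / 100 = 38629.472

38629.472 bbl/day


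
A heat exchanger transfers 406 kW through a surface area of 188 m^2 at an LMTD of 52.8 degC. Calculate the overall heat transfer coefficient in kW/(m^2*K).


From Q = U*A*LMTD, U = Q / (A * LMTD)
U = 406 / (188 * 52.8) = 406 / 9926.4 = 0.04090

0.04090 kW/(m^2*K)


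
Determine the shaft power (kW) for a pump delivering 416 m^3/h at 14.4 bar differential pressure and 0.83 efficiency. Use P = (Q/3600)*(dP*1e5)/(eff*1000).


Q = 416 / 3600 = 0.115556 m^3/s
P = 0.115556 * (14.4 * 1e5) / 0.83 / 1000 = 200.5

200.5 kW


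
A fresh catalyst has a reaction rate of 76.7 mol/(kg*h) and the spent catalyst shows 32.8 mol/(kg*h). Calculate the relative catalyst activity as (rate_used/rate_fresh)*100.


Activity (%) = (rate_used / rate_fresh) * 100
rate_used = 32.8, rate_fresh = 76.7
= (32.8 / 76.7) * 100
= 0.4276 * 100 = 42.76

42.76 %


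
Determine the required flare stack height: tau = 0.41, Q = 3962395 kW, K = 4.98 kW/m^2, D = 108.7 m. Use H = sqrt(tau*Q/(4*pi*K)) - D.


tau*Q/(4*pi*K) = 0.41 * 3962395 / (4 * pi * 4.98) = 25959.9
sqrt(25959.9) = 161.121
H = 161.121 - 108.7 = 52.42

52.42 m


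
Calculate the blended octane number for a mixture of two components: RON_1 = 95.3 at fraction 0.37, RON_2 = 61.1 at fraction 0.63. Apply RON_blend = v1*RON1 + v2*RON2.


Linear blending: RON_blend = sum(vi * RONi)
Contribution 1: 0.37 * 95.3 = 35.261
Contribution 2: 0.63 * 61.1 = 38.493
RON_blend = 35.261 + 38.493 = 73.754

73.754


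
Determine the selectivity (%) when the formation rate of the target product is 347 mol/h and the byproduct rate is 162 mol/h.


Selectivity = desired / (desired + undesired) * 100
Total products = 347 + 162 = 509 mol/h
S = 347 / 509 * 100
= 0.6817 * 100
= 68.17 %

68.17 %


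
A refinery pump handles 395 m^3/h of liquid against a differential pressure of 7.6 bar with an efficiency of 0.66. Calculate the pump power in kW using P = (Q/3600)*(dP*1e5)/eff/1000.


Q = 395 / 3600 = 0.109722 m^3/s
P = 0.109722 * (7.6 * 1e5) / 0.66 / 1000 = 126.3

126.3 kW


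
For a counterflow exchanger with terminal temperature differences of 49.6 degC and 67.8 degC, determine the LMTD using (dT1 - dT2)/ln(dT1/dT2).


LMTD = (dT1 - dT2) / ln(dT1/dT2)
= (49.6 - 67.8) / ln(49.6 / 67.8) = -18.2 / -0.312571 = 58.23

58.23 degC


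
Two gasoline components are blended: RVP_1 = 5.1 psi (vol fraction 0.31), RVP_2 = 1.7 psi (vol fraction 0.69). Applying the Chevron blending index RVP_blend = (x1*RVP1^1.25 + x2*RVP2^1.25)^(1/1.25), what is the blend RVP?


Chevron index: RVP_blend = (sum xi*RVPi^1.25)^(1/1.25)
RVP^1.25 terms: 0.31 * 5.1^1.25 + 0.69 * 1.7^1.25 = 3.71528
RVP_blend = 3.71528^(1/1.25) = 2.858

2.858 psi


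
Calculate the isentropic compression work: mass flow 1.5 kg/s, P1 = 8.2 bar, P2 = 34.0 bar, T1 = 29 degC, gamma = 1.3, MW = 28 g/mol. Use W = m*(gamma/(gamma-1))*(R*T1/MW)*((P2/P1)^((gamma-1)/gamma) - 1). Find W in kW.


Isentropic work: W = m*(gamma/(gamma-1))*(R*T1/MW)*((P2/P1)^((gamma-1)/gamma) - 1)
T1 = 29 + 273.15 = 302.15 K
Pressure ratio = 34.0 / 8.2 = 4.14634
Exponent = (1.3 - 1)/1.3 = 0.230769
(P2/P1)^exp - 1 = 4.14634^0.230769 - 1 = 0.388475
W = 1.5 * 1.3 / 0.3 * 8.314 * 302.15 / 28 * 0.388475 = 226.5

226.5 kW


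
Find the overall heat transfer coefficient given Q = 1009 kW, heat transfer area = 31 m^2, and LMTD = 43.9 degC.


From Q = U*A*LMTD, U = Q / (A * LMTD)
U = 1009 / (31 * 43.9) = 1009 / 1360.9 = 0.7414

0.7414 kW/(m^2*K)


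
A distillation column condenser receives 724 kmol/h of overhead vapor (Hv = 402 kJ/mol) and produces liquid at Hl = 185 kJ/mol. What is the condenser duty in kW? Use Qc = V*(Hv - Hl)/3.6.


Qc = 724 * (402 - 185) / 3.6 = 724 * 217 / 3.6 = 43640

43640 kW


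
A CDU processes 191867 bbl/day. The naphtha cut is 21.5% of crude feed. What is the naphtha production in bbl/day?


Crude throughput = 191867 bbl/day
Fraction yield = 21.5%
yield = throughput * fraction / 100
yield = 191867 * 21.5 / 100 = 41251.405

41251.405 bbl/day


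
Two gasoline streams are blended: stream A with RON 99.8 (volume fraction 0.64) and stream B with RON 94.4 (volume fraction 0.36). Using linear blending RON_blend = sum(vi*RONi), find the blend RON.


Linear blending: RON_blend = sum(vi * RONi)
Contribution 1: 0.64 * 99.8 = 63.872
Contribution 2: 0.36 * 94.4 = 33.984
RON_blend = 63.872 + 33.984 = 97.856

97.856


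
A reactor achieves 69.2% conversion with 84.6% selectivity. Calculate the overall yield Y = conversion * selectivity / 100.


Overall yield = conversion (%) * selectivity (%) / 100
Conversion = 69.2%, Selectivity = 84.6%
Y = 69.2 * 84.6 / 100
= 58.5432 %

58.5432 %


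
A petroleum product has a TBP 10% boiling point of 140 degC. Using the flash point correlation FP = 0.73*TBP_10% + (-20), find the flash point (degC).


FP = 0.73 * 140 + (-20) = 82.2

82.2 degC


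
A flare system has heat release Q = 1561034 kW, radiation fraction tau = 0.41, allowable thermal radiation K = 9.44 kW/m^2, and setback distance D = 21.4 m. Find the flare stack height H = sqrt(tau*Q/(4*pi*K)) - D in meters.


tau*Q/(4*pi*K) = 0.41 * 1561034 / (4 * pi * 9.44) = 5395.28
sqrt(5395.28) = 73.4526
H = 73.4526 - 21.4 = 52.05

52.05 m


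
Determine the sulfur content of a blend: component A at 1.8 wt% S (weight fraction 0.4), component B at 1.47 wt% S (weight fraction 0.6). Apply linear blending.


Linear sulfur blending: S_blend = x1*S1 + x2*S2
Contribution 1: 0.4 * 1.8 = 0.72 wt%
Contribution 2: 0.6 * 1.47 = 0.882 wt%
S_blend = 0.72 + 0.882 = 1.602

1.602 wt%


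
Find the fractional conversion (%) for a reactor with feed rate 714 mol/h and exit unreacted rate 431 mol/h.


X = (F_in - F_out) / F_in * 100
Moles reacted = 714 - 431 = 283
X = 283 / 714 * 100
= 0.3964 * 100
= 39.64 %

39.64 %


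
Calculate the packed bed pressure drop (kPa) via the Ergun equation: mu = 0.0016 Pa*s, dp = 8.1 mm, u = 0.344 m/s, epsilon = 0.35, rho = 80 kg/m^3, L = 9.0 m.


dp = 8.1 mm = 0.0081 m
Viscous term = 150*0.0016*0.344*(1-0.35)^2 / (0.0081^2*0.35^3) = 12400
Inertial term = 1.75*80*0.344^2*(1-0.35) / (0.0081*0.35^3) = 31007.7
dP/L = 12400 + 31007.7 = 43407.7 Pa/m
dP = 43407.7 * 9.0 / 1000 = 390.7 kPa

390.7 kPa


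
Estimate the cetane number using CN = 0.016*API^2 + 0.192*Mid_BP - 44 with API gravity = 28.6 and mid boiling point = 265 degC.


CN = 0.016 * 28.6^2 + 0.192 * 265 - 44
CN = 13.08736 + 50.88 - 44 = 19.96736

19.96736


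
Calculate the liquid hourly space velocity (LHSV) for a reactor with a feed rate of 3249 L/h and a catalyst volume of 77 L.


LHSV = volumetric feed rate / catalyst volume
= 3249 L/h / 77 L
= 42.19 h^-1

42.19 h^-1


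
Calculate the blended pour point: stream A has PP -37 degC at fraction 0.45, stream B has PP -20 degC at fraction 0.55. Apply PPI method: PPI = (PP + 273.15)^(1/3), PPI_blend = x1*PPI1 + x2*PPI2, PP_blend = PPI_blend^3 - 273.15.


PPI_1 = (-37 + 273.15)^(1/3) = 6.181056
PPI_2 = (-20 + 273.15)^(1/3) = 6.325953
PPI_blend = 0.45 * 6.181056 + 0.55 * 6.325953 = 6.260749
PP_blend = 6.260749^3 - 273.15 = 245.4024 - 273.15 = -27.75

-27.75 degC


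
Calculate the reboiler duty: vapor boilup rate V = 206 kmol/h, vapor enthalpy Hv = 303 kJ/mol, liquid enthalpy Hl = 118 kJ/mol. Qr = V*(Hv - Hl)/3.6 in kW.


Qr = 206 * (303 - 118) / 3.6 = 206 * 185 / 3.6 = 10590

10590 kW


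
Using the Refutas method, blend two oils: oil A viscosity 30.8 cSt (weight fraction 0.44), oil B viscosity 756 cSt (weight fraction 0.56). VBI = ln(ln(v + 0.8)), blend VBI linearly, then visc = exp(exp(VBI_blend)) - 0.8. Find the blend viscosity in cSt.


Refutas method: VBN_i = 14.534*ln(ln(visc_i + 0.8)) + 10.975, blended linearly by mass fraction; since VBN is linear in VBI_i = ln(ln(visc_i + 0.8)) and the fractions sum to 1, blend VBI directly: visc = exp(exp(VBI_blend)) - 0.8
VBI_1 = ln(ln(30.8 + 0.8)) = 1.23929
VBI_2 = ln(ln(756 + 0.8)) = 1.89147
VBI_blend = 0.44 * 1.23929 + 0.56 * 1.89147 = 1.60451
visc_blend = exp(exp(1.60451)) - 0.8 = 144.0

144.0 cSt


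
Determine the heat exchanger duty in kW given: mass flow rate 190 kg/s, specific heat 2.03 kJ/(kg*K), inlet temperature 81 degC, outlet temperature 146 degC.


Q = m_dot * cp * delta_T
delta_T = 146 - 81 = 65 K
Q = 190 * 2.03 * 65
= 385.7 * 65
= 25070.5 kW

25070.5 kW


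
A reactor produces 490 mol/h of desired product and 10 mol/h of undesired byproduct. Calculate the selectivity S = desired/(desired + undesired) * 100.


Selectivity = desired / (desired + undesired) * 100
Total products = 490 + 10 = 500 mol/h
S = 490 / 500 * 100
= 0.9800 * 100
= 98.00 %

98.00 %


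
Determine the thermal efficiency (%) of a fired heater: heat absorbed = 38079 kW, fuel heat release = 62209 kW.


Furnace efficiency = Q_absorbed / Q_fuel * 100
= 38079 / 62209 * 100 = 61.21

61.21 %


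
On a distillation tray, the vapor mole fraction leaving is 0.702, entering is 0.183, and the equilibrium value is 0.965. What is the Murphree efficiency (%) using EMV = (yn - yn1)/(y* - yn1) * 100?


Murphree vapor efficiency: EMV = (y_n - y_(n-1)) / (y*_n - y_(n-1)) * 100
EMV = (0.702 - 0.183) / (0.965 - 0.183) * 100 = 0.519 / 0.782 * 100 = 66.37

66.37 %


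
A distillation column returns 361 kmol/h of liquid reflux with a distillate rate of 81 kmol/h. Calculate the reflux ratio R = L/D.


Reflux ratio definition: R = L / D (liquid returned / distillate withdrawn)
L = 361 kmol/h, D = 81 kmol/h
R = 361 / 81 = 4.457

4.457


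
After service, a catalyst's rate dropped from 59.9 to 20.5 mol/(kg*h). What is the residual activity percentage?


Activity (%) = (rate_used / rate_fresh) * 100
rate_used = 20.5, rate_fresh = 59.9
= (20.5 / 59.9) * 100
= 0.3422 * 100 = 34.22

34.22 %


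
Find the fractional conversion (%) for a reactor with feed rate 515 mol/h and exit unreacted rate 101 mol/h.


X = (F_in - F_out) / F_in * 100
Moles reacted = 515 - 101 = 414
X = 414 / 515 * 100
= 0.8039 * 100
= 80.39 %

80.39 %


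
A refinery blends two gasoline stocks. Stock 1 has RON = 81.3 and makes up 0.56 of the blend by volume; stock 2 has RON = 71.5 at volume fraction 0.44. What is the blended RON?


Linear blending: RON_blend = sum(vi * RONi)
Contribution 1: 0.56 * 81.3 = 45.528
Contribution 2: 0.44 * 71.5 = 31.46
RON_blend = 45.528 + 31.46 = 76.988

76.988


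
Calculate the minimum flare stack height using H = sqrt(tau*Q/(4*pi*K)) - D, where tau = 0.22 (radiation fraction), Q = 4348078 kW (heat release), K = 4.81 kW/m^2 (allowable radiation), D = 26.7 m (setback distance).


tau*Q/(4*pi*K) = 0.22 * 4348078 / (4 * pi * 4.81) = 15825.8
sqrt(15825.8) = 125.801
H = 125.801 - 26.7 = 99.10

99.10 m


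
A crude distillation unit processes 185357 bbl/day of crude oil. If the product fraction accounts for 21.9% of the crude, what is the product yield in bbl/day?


Crude throughput = 185357 bbl/day
Fraction yield = 21.9%
yield = throughput * fraction / 100
yield = 185357 * 21.9 / 100 = 40593.183

40593.183 bbl/day


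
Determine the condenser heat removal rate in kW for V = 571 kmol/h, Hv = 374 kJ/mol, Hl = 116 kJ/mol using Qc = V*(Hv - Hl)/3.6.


Qc = 571 * (374 - 116) / 3.6 = 571 * 258 / 3.6 = 40920

40920 kW


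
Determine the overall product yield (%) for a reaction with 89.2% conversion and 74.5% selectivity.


Overall yield = conversion (%) * selectivity (%) / 100
Conversion = 89.2%, Selectivity = 74.5%
Y = 89.2 * 74.5 / 100
= 66.454 %

66.454 %


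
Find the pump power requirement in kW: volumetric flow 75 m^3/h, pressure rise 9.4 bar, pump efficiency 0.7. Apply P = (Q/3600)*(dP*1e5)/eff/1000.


Q = 75 / 3600 = 0.0208333 m^3/s
P = 0.0208333 * (9.4 * 1e5) / 0.7 / 1000 = 27.98

27.98 kW


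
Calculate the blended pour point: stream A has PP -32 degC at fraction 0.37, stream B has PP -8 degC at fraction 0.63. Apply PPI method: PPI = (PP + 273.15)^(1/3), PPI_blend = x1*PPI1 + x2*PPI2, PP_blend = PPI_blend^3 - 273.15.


PPI_1 = (-32 + 273.15)^(1/3) = 6.224375
PPI_2 = (-8 + 273.15)^(1/3) = 6.42437
PPI_blend = 0.37 * 6.224375 + 0.63 * 6.42437 = 6.350372
PP_blend = 6.350372^3 - 273.15 = 256.0929 - 273.15 = -17.06

-17.06 degC


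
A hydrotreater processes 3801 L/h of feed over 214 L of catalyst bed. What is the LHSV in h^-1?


LHSV = volumetric feed rate / catalyst volume
= 3801 L/h / 214 L
= 17.76 h^-1

17.76 h^-1


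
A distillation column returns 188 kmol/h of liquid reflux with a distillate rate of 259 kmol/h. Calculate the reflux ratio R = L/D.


Reflux ratio definition: R = L / D (liquid returned / distillate withdrawn)
L = 188 kmol/h, D = 259 kmol/h
R = 188 / 259 = 0.7259

0.7259


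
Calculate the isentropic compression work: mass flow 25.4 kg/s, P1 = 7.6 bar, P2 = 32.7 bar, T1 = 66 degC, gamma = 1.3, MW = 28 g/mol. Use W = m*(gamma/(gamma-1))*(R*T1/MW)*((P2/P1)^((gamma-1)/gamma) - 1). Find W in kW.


Isentropic work: W = m*(gamma/(gamma-1))*(R*T1/MW)*((P2/P1)^((gamma-1)/gamma) - 1)
T1 = 66 + 273.15 = 339.15 K
Pressure ratio = 32.7 / 7.6 = 4.30263
Exponent = (1.3 - 1)/1.3 = 0.230769
(P2/P1)^exp - 1 = 4.30263^0.230769 - 1 = 0.400381
W = 25.4 * 1.3 / 0.3 * 8.314 * 339.15 / 28 * 0.400381 = 4438

4438 kW


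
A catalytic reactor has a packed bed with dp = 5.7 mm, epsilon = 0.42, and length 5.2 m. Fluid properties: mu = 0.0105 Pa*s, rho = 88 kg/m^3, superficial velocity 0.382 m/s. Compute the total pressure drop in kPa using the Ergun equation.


dp = 5.7 mm = 0.0057 m
Viscous term = 150*0.0105*0.382*(1-0.42)^2 / (0.0057^2*0.42^3) = 84081.9
Inertial term = 1.75*88*0.382^2*(1-0.42) / (0.0057*0.42^3) = 30864
dP/L = 84081.9 + 30864 = 114946 Pa/m
dP = 114946 * 5.2 / 1000 = 597.7 kPa

597.7 kPa


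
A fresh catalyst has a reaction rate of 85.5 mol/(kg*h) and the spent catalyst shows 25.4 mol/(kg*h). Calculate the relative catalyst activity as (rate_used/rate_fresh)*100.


Activity (%) = (rate_used / rate_fresh) * 100
rate_used = 25.4, rate_fresh = 85.5
= (25.4 / 85.5) * 100
= 0.2971 * 100 = 29.71

29.71 %


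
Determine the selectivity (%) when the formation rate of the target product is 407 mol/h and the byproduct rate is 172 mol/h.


Selectivity = desired / (desired + undesired) * 100
Total products = 407 + 172 = 579 mol/h
S = 407 / 579 * 100
= 0.7029 * 100
= 70.29 %

70.29 %


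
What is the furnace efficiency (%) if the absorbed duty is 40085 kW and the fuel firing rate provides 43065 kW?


Furnace efficiency = Q_absorbed / Q_fuel * 100
= 40085 / 43065 * 100 = 93.08

93.08 %


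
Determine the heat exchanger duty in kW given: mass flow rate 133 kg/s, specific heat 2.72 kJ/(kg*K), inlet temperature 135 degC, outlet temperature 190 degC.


Q = m_dot * cp * delta_T
delta_T = 190 - 135 = 55 K
Q = 133 * 2.72 * 55
= 361.76 * 55
= 19896.8 kW

19896.8 kW


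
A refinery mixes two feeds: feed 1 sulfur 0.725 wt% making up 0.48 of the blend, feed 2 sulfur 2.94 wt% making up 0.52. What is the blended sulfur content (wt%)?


Linear sulfur blending: S_blend = x1*S1 + x2*S2
Contribution 1: 0.48 * 0.725 = 0.348 wt%
Contribution 2: 0.52 * 2.94 = 1.5288 wt%
S_blend = 0.348 + 1.5288 = 1.8768

1.8768 wt%


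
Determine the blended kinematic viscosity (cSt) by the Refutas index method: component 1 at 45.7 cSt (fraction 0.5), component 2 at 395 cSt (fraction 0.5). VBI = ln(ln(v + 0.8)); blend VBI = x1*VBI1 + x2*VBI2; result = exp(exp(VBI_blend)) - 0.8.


Refutas method: VBN_i = 14.534*ln(ln(visc_i + 0.8)) + 10.975, blended linearly by mass fraction; since VBN is linear in VBI_i = ln(ln(visc_i + 0.8)) and the fractions sum to 1, blend VBI directly: visc = exp(exp(VBI_blend)) - 0.8
VBI_1 = ln(ln(45.7 + 0.8)) = 1.34533
VBI_2 = ln(ln(395 + 0.8)) = 1.78857
VBI_blend = 0.5 * 1.34533 + 0.5 * 1.78857 = 1.56695
visc_blend = exp(exp(1.56695)) - 0.8 = 119.7

119.7 cSt


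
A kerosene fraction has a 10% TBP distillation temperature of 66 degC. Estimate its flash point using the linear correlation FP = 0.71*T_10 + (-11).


FP = 0.71 * 66 + (-11) = 35.86

35.86 degC


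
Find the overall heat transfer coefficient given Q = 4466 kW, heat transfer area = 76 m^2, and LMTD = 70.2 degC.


From Q = U*A*LMTD, U = Q / (A * LMTD)
U = 4466 / (76 * 70.2) = 4466 / 5335.2 = 0.8371

0.8371 kW/(m^2*K)


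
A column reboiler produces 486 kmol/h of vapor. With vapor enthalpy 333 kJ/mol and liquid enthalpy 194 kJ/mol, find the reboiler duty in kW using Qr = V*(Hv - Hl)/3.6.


Qr = 486 * (333 - 194) / 3.6 = 486 * 139 / 3.6 = 18760

18760 kW


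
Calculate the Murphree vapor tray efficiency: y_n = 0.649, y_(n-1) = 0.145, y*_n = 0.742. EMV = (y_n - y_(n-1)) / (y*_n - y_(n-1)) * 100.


Murphree vapor efficiency: EMV = (y_n - y_(n-1)) / (y*_n - y_(n-1)) * 100
EMV = (0.649 - 0.145) / (0.742 - 0.145) * 100 = 0.504 / 0.597 * 100 = 84.42

84.42 %


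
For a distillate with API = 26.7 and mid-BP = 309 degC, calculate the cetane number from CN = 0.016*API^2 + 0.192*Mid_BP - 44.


CN = 0.016 * 26.7^2 + 0.192 * 309 - 44
CN = 11.40624 + 59.328 - 44 = 26.73424

26.73424


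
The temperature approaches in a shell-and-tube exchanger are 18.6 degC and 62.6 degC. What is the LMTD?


LMTD = (dT1 - dT2) / ln(dT1/dT2)
= (18.6 - 62.6) / ln(18.6 / 62.6) = -44 / -1.2136 = 36.26

36.26 degC


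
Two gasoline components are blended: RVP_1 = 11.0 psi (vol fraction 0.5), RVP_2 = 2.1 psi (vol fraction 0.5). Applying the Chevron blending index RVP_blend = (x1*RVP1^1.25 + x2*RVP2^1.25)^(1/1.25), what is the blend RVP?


Chevron index: RVP_blend = (sum xi*RVPi^1.25)^(1/1.25)
RVP^1.25 terms: 0.5 * 11.0^1.25 + 0.5 * 2.1^1.25 = 11.2804
RVP_blend = 11.2804^(1/1.25) = 6.948

6.948 psi


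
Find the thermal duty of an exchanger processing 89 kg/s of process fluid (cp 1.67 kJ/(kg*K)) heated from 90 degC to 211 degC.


Q = m_dot * cp * delta_T
delta_T = 211 - 90 = 121 K
Q = 89 * 1.67 * 121
= 148.63 * 121
= 17984.23 kW

17984.23 kW


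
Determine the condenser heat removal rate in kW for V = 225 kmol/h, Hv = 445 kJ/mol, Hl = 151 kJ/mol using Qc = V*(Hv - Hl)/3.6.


Qc = 225 * (445 - 151) / 3.6 = 225 * 294 / 3.6 = 18380

18380 kW


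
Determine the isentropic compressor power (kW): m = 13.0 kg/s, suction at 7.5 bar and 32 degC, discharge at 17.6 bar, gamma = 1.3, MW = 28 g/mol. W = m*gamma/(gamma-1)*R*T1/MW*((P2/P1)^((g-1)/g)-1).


Isentropic work: W = m*(gamma/(gamma-1))*(R*T1/MW)*((P2/P1)^((gamma-1)/gamma) - 1)
T1 = 32 + 273.15 = 305.15 K
Pressure ratio = 17.6 / 7.5 = 2.34667
Exponent = (1.3 - 1)/1.3 = 0.230769
(P2/P1)^exp - 1 = 2.34667^0.230769 - 1 = 0.217556
W = 13.0 * 1.3 / 0.3 * 8.314 * 305.15 / 28 * 0.217556 = 1110

1110 kW


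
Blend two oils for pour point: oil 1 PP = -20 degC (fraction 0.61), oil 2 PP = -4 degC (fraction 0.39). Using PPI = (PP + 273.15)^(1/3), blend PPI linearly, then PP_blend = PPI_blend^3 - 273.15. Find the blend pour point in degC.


PPI_1 = (-20 + 273.15)^(1/3) = 6.325953
PPI_2 = (-4 + 273.15)^(1/3) = 6.456514
PPI_blend = 0.61 * 6.325953 + 0.39 * 6.456514 = 6.376872
PP_blend = 6.376872^3 - 273.15 = 259.3123 - 273.15 = -13.84

-13.84 degC


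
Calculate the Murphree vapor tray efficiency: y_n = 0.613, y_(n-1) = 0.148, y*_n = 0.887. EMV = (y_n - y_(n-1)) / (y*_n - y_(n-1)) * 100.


Murphree vapor efficiency: EMV = (y_n - y_(n-1)) / (y*_n - y_(n-1)) * 100
EMV = (0.613 - 0.148) / (0.887 - 0.148) * 100 = 0.465 / 0.739 * 100 = 62.92

62.92 %


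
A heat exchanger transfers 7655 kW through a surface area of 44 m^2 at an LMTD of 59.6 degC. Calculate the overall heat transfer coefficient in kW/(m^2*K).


From Q = U*A*LMTD, U = Q / (A * LMTD)
U = 7655 / (44 * 59.6) = 7655 / 2622.4 = 2.919

2.919 kW/(m^2*K)


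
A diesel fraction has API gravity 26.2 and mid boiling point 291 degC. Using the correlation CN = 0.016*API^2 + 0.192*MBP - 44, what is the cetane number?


CN = 0.016 * 26.2^2 + 0.192 * 291 - 44
CN = 10.98304 + 55.872 - 44 = 22.85504

22.85504


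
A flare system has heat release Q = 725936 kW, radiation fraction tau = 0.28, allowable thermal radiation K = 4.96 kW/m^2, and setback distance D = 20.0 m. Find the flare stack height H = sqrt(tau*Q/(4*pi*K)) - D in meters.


tau*Q/(4*pi*K) = 0.28 * 725936 / (4 * pi * 4.96) = 3261.11
sqrt(3261.11) = 57.1061
H = 57.1061 - 20.0 = 37.11

37.11 m


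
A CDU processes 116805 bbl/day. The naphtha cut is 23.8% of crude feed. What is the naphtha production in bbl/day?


Crude throughput = 116805 bbl/day
Fraction yield = 23.8%
yield = throughput * fraction / 100
yield = 116805 * 23.8 / 100 = 27799.59

27799.59 bbl/day


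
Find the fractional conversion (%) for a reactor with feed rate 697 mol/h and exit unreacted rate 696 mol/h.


X = (F_in - F_out) / F_in * 100
Moles reacted = 697 - 696 = 1
X = 1 / 697 * 100
= 0.001435 * 100
= 0.1435 %

0.1435 %


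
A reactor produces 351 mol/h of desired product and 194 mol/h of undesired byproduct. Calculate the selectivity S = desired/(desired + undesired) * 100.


Selectivity = desired / (desired + undesired) * 100
Total products = 351 + 194 = 545 mol/h
S = 351 / 545 * 100
= 0.6440 * 100
= 64.40 %

64.40 %


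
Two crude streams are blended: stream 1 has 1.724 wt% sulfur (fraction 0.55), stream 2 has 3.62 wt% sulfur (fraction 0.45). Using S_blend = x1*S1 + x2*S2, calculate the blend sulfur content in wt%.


Linear sulfur blending: S_blend = x1*S1 + x2*S2
Contribution 1: 0.55 * 1.724 = 0.9482 wt%
Contribution 2: 0.45 * 3.62 = 1.629 wt%
S_blend = 0.9482 + 1.629 = 2.5772

2.5772 wt%


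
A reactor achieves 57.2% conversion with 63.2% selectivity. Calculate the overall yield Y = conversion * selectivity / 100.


Overall yield = conversion (%) * selectivity (%) / 100
Conversion = 57.2%, Selectivity = 63.2%
Y = 57.2 * 63.2 / 100
= 36.1504 %

36.1504 %


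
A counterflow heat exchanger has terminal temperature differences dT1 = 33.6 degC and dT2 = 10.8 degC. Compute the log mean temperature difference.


LMTD = (dT1 - dT2) / ln(dT1/dT2)
= (33.6 - 10.8) / ln(33.6 / 10.8) = 22.8 / 1.13498 = 20.09

20.09 degC


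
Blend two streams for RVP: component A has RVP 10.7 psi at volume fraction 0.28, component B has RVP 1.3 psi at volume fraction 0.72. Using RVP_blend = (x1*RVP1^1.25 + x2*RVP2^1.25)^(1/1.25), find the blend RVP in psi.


Chevron index: RVP_blend = (sum xi*RVPi^1.25)^(1/1.25)
RVP^1.25 terms: 0.28 * 10.7^1.25 + 0.72 * 1.3^1.25 = 6.41806
RVP_blend = 6.41806^(1/1.25) = 4.425

4.425 psi


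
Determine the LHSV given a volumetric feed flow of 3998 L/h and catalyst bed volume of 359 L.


LHSV = volumetric feed rate / catalyst volume
= 3998 L/h / 359 L
= 11.14 h^-1

11.14 h^-1


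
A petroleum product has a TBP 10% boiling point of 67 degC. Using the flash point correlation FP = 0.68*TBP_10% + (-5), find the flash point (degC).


FP = 0.68 * 67 + (-5) = 40.56

40.56 degC


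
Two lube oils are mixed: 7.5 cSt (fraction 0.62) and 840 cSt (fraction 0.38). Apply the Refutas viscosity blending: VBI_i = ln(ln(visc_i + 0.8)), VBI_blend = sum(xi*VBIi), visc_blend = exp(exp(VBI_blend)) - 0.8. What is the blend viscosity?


Refutas method: VBN_i = 14.534*ln(ln(visc_i + 0.8)) + 10.975, blended linearly by mass fraction; since VBN is linear in VBI_i = ln(ln(visc_i + 0.8)) and the fractions sum to 1, blend VBI directly: visc = exp(exp(VBI_blend)) - 0.8
VBI_1 = ln(ln(7.5 + 0.8)) = 0.749648
VBI_2 = ln(ln(840 + 0.8)) = 1.90722
VBI_blend = 0.62 * 0.749648 + 0.38 * 1.90722 = 1.18953
visc_blend = exp(exp(1.18953)) - 0.8 = 25.92

25.92 cSt


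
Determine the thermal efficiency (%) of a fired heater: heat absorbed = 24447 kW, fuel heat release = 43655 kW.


Furnace efficiency = Q_absorbed / Q_fuel * 100
= 24447 / 43655 * 100 = 56.00

56.00 %


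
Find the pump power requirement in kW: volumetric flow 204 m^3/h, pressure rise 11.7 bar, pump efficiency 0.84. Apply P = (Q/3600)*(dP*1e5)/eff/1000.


Q = 204 / 3600 = 0.0566667 m^3/s
P = 0.0566667 * (11.7 * 1e5) / 0.84 / 1000 = 78.93

78.93 kW


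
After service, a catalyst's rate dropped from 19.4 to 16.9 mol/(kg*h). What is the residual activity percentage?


Activity (%) = (rate_used / rate_fresh) * 100
rate_used = 16.9, rate_fresh = 19.4
= (16.9 / 19.4) * 100
= 0.8711 * 100 = 87.11

87.11 %


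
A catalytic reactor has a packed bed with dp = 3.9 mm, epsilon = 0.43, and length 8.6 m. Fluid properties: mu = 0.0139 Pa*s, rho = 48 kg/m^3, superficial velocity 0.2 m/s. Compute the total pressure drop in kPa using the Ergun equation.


dp = 3.9 mm = 0.0039 m
Viscous term = 150*0.0139*0.2*(1-0.43)^2 / (0.0039^2*0.43^3) = 112034
Inertial term = 1.75*48*0.2^2*(1-0.43) / (0.0039*0.43^3) = 6176.52
dP/L = 112034 + 6176.52 = 118211 Pa/m
dP = 118211 * 8.6 / 1000 = 1017 kPa

1017 kPa


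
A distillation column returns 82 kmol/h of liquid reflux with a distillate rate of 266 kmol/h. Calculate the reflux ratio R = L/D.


Reflux ratio definition: R = L / D (liquid returned / distillate withdrawn)
L = 82 kmol/h, D = 266 kmol/h
R = 82 / 266 = 0.3083

0.3083


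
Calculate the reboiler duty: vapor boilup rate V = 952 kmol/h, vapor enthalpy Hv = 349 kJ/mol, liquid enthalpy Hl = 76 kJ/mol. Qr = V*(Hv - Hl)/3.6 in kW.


Qr = 952 * (349 - 76) / 3.6 = 952 * 273 / 3.6 = 72190

72190 kW


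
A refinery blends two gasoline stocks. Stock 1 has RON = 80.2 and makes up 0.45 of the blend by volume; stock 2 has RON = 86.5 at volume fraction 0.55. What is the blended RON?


Linear blending: RON_blend = sum(vi * RONi)
Contribution 1: 0.45 * 80.2 = 36.09
Contribution 2: 0.55 * 86.5 = 47.575
RON_blend = 36.09 + 47.575 = 83.665

83.665


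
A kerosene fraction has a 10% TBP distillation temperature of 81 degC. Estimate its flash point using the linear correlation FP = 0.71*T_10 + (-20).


FP = 0.71 * 81 + (-20) = 37.51

37.51 degC


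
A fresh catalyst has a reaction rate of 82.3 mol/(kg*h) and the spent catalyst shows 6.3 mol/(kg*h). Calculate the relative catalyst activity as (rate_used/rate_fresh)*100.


Activity (%) = (rate_used / rate_fresh) * 100
rate_used = 6.3, rate_fresh = 82.3
= (6.3 / 82.3) * 100
= 0.07655 * 100 = 7.655

7.655 %


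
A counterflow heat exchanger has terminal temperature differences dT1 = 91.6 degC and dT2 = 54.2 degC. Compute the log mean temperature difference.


LMTD = (dT1 - dT2) / ln(dT1/dT2)
= (91.6 - 54.2) / ln(91.6 / 54.2) = 37.4 / 0.52475 = 71.27

71.27 degC


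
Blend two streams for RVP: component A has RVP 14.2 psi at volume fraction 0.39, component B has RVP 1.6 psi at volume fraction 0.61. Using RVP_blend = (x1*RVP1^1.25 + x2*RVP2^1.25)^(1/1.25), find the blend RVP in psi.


Chevron index: RVP_blend = (sum xi*RVPi^1.25)^(1/1.25)
RVP^1.25 terms: 0.39 * 14.2^1.25 + 0.61 * 1.6^1.25 = 11.8481
RVP_blend = 11.8481^(1/1.25) = 7.226

7.226 psi


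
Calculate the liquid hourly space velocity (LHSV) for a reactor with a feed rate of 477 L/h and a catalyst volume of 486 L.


LHSV = volumetric feed rate / catalyst volume
= 477 L/h / 486 L
= 0.9815 h^-1

0.9815 h^-1


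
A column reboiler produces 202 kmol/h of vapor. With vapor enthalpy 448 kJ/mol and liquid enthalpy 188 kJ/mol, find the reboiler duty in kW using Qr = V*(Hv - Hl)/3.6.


Qr = 202 * (448 - 188) / 3.6 = 202 * 260 / 3.6 = 14590

14590 kW


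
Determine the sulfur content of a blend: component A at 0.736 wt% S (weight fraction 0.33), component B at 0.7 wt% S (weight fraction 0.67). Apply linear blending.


Linear sulfur blending: S_blend = x1*S1 + x2*S2
Contribution 1: 0.33 * 0.736 = 0.24288 wt%
Contribution 2: 0.67 * 0.7 = 0.469 wt%
S_blend = 0.24288 + 0.469 = 0.71188

0.71188 wt%


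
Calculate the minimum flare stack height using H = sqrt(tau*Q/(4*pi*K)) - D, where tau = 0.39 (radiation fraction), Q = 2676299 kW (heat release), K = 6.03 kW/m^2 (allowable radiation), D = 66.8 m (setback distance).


tau*Q/(4*pi*K) = 0.39 * 2676299 / (4 * pi * 6.03) = 13774.4
sqrt(13774.4) = 117.364
H = 117.364 - 66.8 = 50.56

50.56 m


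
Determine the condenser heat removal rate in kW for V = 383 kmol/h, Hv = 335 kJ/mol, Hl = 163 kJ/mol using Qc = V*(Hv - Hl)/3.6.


Qc = 383 * (335 - 163) / 3.6 = 383 * 172 / 3.6 = 18300

18300 kW


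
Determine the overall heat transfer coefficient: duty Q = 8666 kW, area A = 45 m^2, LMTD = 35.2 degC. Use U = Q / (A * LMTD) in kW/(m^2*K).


From Q = U*A*LMTD, U = Q / (A * LMTD)
U = 8666 / (45 * 35.2) = 8666 / 1584 = 5.471

5.471 kW/(m^2*K)


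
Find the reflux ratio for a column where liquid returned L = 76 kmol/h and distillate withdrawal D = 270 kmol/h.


Reflux ratio definition: R = L / D (liquid returned / distillate withdrawn)
L = 76 kmol/h, D = 270 kmol/h
R = 76 / 270 = 0.2815

0.2815


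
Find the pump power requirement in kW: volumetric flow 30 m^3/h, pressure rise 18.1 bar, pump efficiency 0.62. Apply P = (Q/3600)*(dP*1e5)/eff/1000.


Q = 30 / 3600 = 0.00833333 m^3/s
P = 0.00833333 * (18.1 * 1e5) / 0.62 / 1000 = 24.33

24.33 kW


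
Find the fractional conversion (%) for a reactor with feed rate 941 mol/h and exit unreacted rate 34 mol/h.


X = (F_in - F_out) / F_in * 100
Moles reacted = 941 - 34 = 907
X = 907 / 941 * 100
= 0.9639 * 100
= 96.39 %

96.39 %


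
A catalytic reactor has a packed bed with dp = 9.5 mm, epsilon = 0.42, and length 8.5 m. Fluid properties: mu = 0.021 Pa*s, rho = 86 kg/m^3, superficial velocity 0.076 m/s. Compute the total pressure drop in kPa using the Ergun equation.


dp = 9.5 mm = 0.0095 m
Viscous term = 150*0.021*0.076*(1-0.42)^2 / (0.0095^2*0.42^3) = 12044.4
Inertial term = 1.75*86*0.076^2*(1-0.42) / (0.0095*0.42^3) = 716.342
dP/L = 12044.4 + 716.342 = 12760.7 Pa/m
dP = 12760.7 * 8.5 / 1000 = 108.5 kPa

108.5 kPa


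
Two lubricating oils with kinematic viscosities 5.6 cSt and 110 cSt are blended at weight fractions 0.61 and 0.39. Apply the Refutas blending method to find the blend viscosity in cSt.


Refutas method: VBN_i = 14.534*ln(ln(visc_i + 0.8)) + 10.975, blended linearly by mass fraction; since VBN is linear in VBI_i = ln(ln(visc_i + 0.8)) and the fractions sum to 1, blend VBI directly: visc = exp(exp(VBI_blend)) - 0.8
VBI_1 = ln(ln(5.6 + 0.8)) = 0.618584
VBI_2 = ln(ln(110 + 0.8)) = 1.54921
VBI_blend = 0.61 * 0.618584 + 0.39 * 1.54921 = 0.981528
visc_blend = exp(exp(0.981528)) - 0.8 = 13.62

13.62 cSt


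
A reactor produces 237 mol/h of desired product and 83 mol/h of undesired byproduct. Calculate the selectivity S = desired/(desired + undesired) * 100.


Selectivity = desired / (desired + undesired) * 100
Total products = 237 + 83 = 320 mol/h
S = 237 / 320 * 100
= 0.7406 * 100
= 74.06 %

74.06 %


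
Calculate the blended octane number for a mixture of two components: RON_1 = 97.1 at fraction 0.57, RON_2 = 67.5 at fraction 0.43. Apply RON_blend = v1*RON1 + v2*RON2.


Linear blending: RON_blend = sum(vi * RONi)
Contribution 1: 0.57 * 97.1 = 55.347
Contribution 2: 0.43 * 67.5 = 29.025
RON_blend = 55.347 + 29.025 = 84.372

84.372


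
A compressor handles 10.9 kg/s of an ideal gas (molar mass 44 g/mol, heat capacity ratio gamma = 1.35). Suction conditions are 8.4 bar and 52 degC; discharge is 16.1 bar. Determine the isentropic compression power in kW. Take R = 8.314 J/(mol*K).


Isentropic work: W = m*(gamma/(gamma-1))*(R*T1/MW)*((P2/P1)^((gamma-1)/gamma) - 1)
T1 = 52 + 273.15 = 325.15 K
Pressure ratio = 16.1 / 8.4 = 1.91667
Exponent = (1.35 - 1)/1.35 = 0.259259
(P2/P1)^exp - 1 = 1.91667^0.259259 - 1 = 0.183731
W = 10.9 * 1.35 / 0.35 * 8.314 * 325.15 / 44 * 0.183731 = 474.6

474.6 kW


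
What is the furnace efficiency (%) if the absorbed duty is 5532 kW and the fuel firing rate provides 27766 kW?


Furnace efficiency = Q_absorbed / Q_fuel * 100
= 5532 / 27766 * 100 = 19.92

19.92 %


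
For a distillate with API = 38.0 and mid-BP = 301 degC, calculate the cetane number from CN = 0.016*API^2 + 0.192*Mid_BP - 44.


CN = 0.016 * 38.0^2 + 0.192 * 301 - 44
CN = 23.104 + 57.792 - 44 = 36.896

36.896


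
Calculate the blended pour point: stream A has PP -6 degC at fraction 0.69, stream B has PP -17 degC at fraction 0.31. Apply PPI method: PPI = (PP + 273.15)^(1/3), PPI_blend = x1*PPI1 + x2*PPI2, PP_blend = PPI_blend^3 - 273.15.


PPI_1 = (-6 + 273.15)^(1/3) = 6.440482
PPI_2 = (-17 + 273.15)^(1/3) = 6.350844
PPI_blend = 0.69 * 6.440482 + 0.31 * 6.350844 = 6.412694
PP_blend = 6.412694^3 - 273.15 = 263.7069 - 273.15 = -9.44

-9.44 degC


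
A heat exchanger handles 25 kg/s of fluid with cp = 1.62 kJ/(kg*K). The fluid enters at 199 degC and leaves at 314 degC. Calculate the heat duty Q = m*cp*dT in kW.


Q = m_dot * cp * delta_T
delta_T = 314 - 199 = 115 K
Q = 25 * 1.62 * 115
= 40.5 * 115
= 4657.5 kW

4657.5 kW


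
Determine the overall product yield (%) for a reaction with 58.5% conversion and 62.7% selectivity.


Overall yield = conversion (%) * selectivity (%) / 100
Conversion = 58.5%, Selectivity = 62.7%
Y = 58.5 * 62.7 / 100
= 36.6795 %

36.6795 %


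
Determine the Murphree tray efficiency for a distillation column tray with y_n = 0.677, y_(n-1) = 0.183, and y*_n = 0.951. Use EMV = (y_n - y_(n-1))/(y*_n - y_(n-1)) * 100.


Murphree vapor efficiency: EMV = (y_n - y_(n-1)) / (y*_n - y_(n-1)) * 100
EMV = (0.677 - 0.183) / (0.951 - 0.183) * 100 = 0.494 / 0.768 * 100 = 64.32

64.32 %


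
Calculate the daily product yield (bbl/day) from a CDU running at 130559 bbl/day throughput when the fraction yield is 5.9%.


Crude throughput = 130559 bbl/day
Fraction yield = 5.9%
yield = throughput * fraction / 100
yield = 130559 * 5.9 / 100 = 7702.981

7702.981 bbl/day


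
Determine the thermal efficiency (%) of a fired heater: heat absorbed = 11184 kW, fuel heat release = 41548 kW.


Furnace efficiency = Q_absorbed / Q_fuel * 100
= 11184 / 41548 * 100 = 26.92

26.92 %


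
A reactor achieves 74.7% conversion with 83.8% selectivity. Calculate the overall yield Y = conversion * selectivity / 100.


Overall yield = conversion (%) * selectivity (%) / 100
Conversion = 74.7%, Selectivity = 83.8%
Y = 74.7 * 83.8 / 100
= 62.5986 %

62.5986 %


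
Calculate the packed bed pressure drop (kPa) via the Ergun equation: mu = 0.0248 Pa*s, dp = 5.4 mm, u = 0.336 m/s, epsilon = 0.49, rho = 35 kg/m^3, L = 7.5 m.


dp = 5.4 mm = 0.0054 m
Viscous term = 150*0.0248*0.336*(1-0.49)^2 / (0.0054^2*0.49^3) = 94764.7
Inertial term = 1.75*35*0.336^2*(1-0.49) / (0.0054*0.49^3) = 5551.02
dP/L = 94764.7 + 5551.02 = 100316 Pa/m
dP = 100316 * 7.5 / 1000 = 752.4 kPa

752.4 kPa


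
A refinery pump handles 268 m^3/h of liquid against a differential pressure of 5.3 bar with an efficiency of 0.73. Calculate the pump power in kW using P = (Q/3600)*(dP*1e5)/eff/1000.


Q = 268 / 3600 = 0.0744444 m^3/s
P = 0.0744444 * (5.3 * 1e5) / 0.73 / 1000 = 54.05

54.05 kW


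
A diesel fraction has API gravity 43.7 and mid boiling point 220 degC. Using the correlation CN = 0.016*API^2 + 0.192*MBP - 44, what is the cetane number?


CN = 0.016 * 43.7^2 + 0.192 * 220 - 44
CN = 30.55504 + 42.24 - 44 = 28.79504

28.79504


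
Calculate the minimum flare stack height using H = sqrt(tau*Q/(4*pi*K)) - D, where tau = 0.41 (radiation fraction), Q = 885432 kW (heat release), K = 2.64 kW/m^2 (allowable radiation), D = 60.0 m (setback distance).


tau*Q/(4*pi*K) = 0.41 * 885432 / (4 * pi * 2.64) = 10942.7
sqrt(10942.7) = 104.607
H = 104.607 - 60.0 = 44.61

44.61 m


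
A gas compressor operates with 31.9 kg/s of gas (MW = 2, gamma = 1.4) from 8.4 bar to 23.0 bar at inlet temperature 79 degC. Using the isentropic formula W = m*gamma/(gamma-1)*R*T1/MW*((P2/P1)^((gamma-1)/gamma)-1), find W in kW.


Isentropic work: W = m*(gamma/(gamma-1))*(R*T1/MW)*((P2/P1)^((gamma-1)/gamma) - 1)
T1 = 79 + 273.15 = 352.15 K
Pressure ratio = 23.0 / 8.4 = 2.7381
Exponent = (1.4 - 1)/1.4 = 0.285714
(P2/P1)^exp - 1 = 2.7381^0.285714 - 1 = 0.333477
W = 31.9 * 1.4 / 0.4 * 8.314 * 352.15 / 2 * 0.333477 = 54500

54500 kW
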